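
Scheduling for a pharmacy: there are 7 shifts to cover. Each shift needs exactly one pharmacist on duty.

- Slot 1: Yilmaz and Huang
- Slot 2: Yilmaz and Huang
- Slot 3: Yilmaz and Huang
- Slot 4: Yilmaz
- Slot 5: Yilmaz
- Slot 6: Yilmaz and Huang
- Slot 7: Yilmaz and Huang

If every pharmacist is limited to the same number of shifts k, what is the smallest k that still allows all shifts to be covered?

4

With 2 pharmacists and 7 worker-slots to fill, someone must work at least ⌈7/2⌉ = 4 shifts, so k ≥ 4.
k = 4 works: Slot 1→Yilmaz, Slot 2→Yilmaz, Slot 3→Huang, Slot 4→Yilmaz, Slot 5→Yilmaz, Slot 6→Huang, Slot 7→Huang.
Loads: Yilmaz 4, Huang 3 — all ≤ 4.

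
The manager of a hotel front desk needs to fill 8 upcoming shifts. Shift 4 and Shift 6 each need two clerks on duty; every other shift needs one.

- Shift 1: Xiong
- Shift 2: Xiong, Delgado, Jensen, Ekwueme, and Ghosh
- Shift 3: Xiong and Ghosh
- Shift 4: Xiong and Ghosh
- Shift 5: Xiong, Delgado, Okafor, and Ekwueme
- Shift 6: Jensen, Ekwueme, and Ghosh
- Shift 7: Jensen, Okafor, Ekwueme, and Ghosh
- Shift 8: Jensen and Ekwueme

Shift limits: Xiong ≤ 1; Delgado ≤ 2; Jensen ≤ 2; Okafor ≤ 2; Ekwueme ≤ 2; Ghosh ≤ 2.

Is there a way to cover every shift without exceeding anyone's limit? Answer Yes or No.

No

Total capacity is 11 and 10 slots are needed, so capacity alone doesn't rule it out.
Shifts {Shift 1, Shift 4} need 3 worker-slots in total, but the clerks available for any of those shifts (Xiong and Ghosh) can supply at most 2 among them. So no valid schedule exists.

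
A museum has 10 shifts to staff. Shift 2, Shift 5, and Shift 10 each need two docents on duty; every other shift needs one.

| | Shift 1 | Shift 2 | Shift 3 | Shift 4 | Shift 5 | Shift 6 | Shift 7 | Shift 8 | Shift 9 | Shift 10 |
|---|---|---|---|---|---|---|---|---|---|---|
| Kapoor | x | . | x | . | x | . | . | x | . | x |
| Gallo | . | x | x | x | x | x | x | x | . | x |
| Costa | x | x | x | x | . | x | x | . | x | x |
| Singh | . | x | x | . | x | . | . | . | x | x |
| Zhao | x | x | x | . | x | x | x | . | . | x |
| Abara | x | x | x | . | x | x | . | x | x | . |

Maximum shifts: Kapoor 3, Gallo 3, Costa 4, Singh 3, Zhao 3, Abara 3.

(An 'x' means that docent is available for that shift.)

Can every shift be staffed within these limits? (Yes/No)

Yes

One valid schedule: Shift 1→Kapoor, Shift 2→Costa+Singh, Shift 3→Kapoor, Shift 4→Gallo, Shift 5→Singh+Zhao, Shift 6→Gallo, Shift 7→Gallo, Shift 8→Kapoor, Shift 9→Costa, Shift 10→Costa+Singh.
Loads: Kapoor 3/3, Gallo 3/3, Costa 3/4, Singh 3/3, Zhao 1/3, Abara 0/3 — all within limits.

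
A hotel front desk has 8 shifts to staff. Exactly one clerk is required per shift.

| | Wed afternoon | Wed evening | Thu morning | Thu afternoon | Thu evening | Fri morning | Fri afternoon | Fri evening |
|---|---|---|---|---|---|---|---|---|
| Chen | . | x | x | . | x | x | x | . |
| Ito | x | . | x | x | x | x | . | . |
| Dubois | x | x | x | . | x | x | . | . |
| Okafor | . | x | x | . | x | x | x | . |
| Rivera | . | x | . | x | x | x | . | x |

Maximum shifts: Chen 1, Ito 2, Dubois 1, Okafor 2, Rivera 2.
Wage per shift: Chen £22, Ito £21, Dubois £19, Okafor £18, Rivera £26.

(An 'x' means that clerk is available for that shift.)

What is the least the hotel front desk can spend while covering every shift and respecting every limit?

Fri evening can only be covered by Rivera, so that assignment is forced.
Picking the cheapest available clerk for each shift independently would cost £156, but that ignores the shift limits.
An optimal schedule: Wed afternoon→Ito, Wed evening→Dubois, Thu morning→Okafor, Thu afternoon→Ito, Thu evening→Okafor, Fri morning→Rivera, Fri afternoon→Chen, Fri evening→Rivera.
Total: 21 + 19 + 18 + 21 + 18 + 26 + 22 + 26 = £171.

£171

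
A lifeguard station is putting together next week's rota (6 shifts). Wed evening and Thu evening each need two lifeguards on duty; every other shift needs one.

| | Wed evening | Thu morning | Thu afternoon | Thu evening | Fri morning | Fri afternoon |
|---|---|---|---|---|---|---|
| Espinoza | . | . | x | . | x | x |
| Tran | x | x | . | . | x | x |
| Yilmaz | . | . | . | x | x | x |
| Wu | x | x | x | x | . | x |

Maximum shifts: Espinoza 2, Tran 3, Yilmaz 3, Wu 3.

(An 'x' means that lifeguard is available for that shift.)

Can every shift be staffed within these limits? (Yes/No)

Wed evening can only be covered by Tran and Wu, so that assignment is forced.
Thu evening can only be covered by Yilmaz and Wu, so that assignment is forced.
One valid schedule: Wed evening→Tran+Wu, Thu morning→Tran, Thu afternoon→Espinoza, Thu evening→Yilmaz+Wu, Fri morning→Espinoza, Fri afternoon→Tran.
Loads: Espinoza 2/2, Tran 3/3, Yilmaz 1/3, Wu 2/3 — all within limits.

Yes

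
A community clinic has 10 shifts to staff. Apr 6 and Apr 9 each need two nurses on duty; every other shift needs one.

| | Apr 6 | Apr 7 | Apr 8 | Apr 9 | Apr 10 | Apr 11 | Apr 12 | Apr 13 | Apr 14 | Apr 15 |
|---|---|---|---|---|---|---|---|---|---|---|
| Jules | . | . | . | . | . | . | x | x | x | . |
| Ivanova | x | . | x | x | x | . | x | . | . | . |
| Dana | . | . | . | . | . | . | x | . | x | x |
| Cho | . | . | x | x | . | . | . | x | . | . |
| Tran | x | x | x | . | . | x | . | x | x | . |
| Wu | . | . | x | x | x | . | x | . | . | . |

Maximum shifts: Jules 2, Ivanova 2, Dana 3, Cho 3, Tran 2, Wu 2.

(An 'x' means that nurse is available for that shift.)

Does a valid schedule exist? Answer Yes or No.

Total capacity is 14 and 12 slots are needed, so capacity alone doesn't rule it out.
Shifts {Apr 6, Apr 7, Apr 11} need 4 worker-slots in total, but the nurses available for any of those shifts (Ivanova and Tran) can supply at most 3 among them. So no valid schedule exists.

No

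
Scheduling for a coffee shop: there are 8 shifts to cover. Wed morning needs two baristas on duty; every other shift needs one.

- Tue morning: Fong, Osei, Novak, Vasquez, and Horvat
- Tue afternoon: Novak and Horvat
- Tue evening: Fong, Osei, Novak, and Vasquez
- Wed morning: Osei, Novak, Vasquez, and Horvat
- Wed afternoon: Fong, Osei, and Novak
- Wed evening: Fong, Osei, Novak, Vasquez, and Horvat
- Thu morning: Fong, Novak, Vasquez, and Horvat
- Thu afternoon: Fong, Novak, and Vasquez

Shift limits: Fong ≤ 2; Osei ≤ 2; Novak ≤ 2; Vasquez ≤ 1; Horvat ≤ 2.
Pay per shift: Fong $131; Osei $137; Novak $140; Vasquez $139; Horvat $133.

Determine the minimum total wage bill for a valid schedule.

$1221

Picking the cheapest available barista for each shift independently would cost $1189, but that ignores the shift limits.
An optimal schedule: Tue morning→Osei, Tue afternoon→Novak, Tue evening→Osei, Wed morning→Vasquez+Horvat, Wed afternoon→Fong, Wed evening→Horvat, Thu morning→Novak, Thu afternoon→Fong.
Total: 137 + 140 + 137 + 139 + 133 + 131 + 133 + 140 + 131 = $1221.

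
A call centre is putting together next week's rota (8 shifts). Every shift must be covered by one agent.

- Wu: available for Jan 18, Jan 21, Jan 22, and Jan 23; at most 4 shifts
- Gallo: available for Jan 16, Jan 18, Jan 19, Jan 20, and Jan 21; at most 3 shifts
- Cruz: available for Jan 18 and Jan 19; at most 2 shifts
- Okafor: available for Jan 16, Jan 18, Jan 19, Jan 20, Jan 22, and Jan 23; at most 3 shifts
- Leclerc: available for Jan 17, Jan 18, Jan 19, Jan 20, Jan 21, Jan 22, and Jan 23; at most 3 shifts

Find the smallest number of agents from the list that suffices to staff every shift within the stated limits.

8 slots to fill and no one can take more than 4, so at least ⌈8/4⌉ = 2 agents are needed.
Any 2 agents together have capacity at most 4+3 = 7 < 8 slots, so 2 can never suffice.
Wu, Gallo, and Leclerc alone can cover everything: Jan 16→Gallo, Jan 17→Leclerc, Jan 18→Wu, Jan 19→Gallo, Jan 20→Gallo, Jan 21→Wu, Jan 22→Wu, Jan 23→Wu.

3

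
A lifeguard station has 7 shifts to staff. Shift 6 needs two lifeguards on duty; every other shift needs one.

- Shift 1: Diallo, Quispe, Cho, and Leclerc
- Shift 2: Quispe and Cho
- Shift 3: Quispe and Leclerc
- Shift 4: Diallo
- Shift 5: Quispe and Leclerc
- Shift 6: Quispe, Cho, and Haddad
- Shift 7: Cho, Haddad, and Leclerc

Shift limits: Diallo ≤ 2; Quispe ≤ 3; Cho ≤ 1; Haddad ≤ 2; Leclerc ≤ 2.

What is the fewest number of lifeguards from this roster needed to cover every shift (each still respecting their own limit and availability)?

4

8 slots to fill and no one can take more than 3, so at least ⌈8/3⌉ = 3 lifeguards are needed.
Any 3 lifeguards together have capacity at most 3+2+2 = 7 < 8 slots, so 3 can never suffice.
Diallo, Quispe, Cho, and Haddad alone can cover everything: Shift 1→Diallo, Shift 2→Quispe, Shift 3→Quispe, Shift 4→Diallo, Shift 5→Quispe, Shift 6→Cho+Haddad, Shift 7→Haddad.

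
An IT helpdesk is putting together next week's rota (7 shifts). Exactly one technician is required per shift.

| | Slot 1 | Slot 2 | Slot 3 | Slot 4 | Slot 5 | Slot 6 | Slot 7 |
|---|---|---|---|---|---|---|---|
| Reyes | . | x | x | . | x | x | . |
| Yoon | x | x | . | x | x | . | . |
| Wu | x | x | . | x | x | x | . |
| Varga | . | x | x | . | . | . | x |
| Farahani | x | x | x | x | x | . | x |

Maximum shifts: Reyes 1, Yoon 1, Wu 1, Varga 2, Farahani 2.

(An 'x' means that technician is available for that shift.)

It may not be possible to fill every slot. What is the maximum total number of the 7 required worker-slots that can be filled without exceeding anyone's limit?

7

Total capacity across all technicians is 1+1+1+2+2 = 7, and 7 slots are needed, so at most 7 can be filled.
An assignment achieving 7: Slot 1→Yoon, Slot 2→Farahani, Slot 3→Varga, Slot 4→Wu, Slot 5→Farahani, Slot 6→Reyes, Slot 7→Varga.
Loads: Reyes 1/1, Yoon 1/1, Wu 1/1, Varga 2/2, Farahani 2/2.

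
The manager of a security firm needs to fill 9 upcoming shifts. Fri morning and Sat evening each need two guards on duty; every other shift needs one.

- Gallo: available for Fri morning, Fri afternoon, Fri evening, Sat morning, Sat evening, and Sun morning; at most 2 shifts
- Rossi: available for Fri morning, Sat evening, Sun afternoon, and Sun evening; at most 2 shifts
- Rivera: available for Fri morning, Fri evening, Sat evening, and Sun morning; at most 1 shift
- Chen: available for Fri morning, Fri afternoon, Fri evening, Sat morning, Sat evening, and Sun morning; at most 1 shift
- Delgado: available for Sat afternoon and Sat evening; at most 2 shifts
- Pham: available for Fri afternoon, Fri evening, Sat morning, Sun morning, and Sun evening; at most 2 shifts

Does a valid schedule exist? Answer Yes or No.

No

Total capacity is 2+2+1+1+2+2 = 10 but 11 worker-slots are needed — infeasible.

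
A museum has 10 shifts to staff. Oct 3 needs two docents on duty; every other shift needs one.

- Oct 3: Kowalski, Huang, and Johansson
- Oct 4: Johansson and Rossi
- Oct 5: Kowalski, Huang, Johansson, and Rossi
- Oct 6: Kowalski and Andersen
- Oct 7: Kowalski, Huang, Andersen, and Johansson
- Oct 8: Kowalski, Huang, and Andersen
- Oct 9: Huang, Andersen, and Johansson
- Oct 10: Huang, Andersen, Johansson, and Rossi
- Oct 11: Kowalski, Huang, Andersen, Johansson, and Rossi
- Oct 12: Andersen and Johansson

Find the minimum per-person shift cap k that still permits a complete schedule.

With 5 docents and 11 worker-slots to fill, someone must work at least ⌈11/5⌉ = 3 shifts, so k ≥ 3.
k = 3 works: Oct 3→Kowalski+Huang, Oct 4→Johansson, Oct 5→Huang, Oct 6→Kowalski, Oct 7→Andersen, Oct 8→Kowalski, Oct 9→Huang, Oct 10→Andersen, Oct 11→Johansson, Oct 12→Andersen.
Loads: Kowalski 3, Huang 3, Andersen 3, Johansson 2, Rossi 0 — all ≤ 3.

3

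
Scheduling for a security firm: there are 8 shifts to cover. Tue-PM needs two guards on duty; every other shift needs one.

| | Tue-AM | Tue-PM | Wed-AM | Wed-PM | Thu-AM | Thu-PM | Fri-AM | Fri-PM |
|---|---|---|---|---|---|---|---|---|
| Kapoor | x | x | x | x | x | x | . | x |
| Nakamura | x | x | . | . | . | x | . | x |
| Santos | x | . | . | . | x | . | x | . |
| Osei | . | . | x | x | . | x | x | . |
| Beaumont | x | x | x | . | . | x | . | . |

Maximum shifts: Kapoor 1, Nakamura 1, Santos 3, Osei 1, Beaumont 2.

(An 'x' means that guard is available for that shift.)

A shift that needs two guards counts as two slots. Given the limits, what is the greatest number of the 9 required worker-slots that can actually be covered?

8

Total capacity across all guards is 1+1+3+1+2 = 8, and 9 slots are needed, so at most 8 can be filled.
An assignment achieving 8: Tue-AM→Santos, Tue-PM→Beaumont, Wed-AM→Osei, Wed-PM→Kapoor, Thu-AM→Santos, Thu-PM→Beaumont, Fri-AM→Santos, Fri-PM→Nakamura.
Loads: Kapoor 1/1, Nakamura 1/1, Santos 3/3, Osei 1/1, Beaumont 2/2.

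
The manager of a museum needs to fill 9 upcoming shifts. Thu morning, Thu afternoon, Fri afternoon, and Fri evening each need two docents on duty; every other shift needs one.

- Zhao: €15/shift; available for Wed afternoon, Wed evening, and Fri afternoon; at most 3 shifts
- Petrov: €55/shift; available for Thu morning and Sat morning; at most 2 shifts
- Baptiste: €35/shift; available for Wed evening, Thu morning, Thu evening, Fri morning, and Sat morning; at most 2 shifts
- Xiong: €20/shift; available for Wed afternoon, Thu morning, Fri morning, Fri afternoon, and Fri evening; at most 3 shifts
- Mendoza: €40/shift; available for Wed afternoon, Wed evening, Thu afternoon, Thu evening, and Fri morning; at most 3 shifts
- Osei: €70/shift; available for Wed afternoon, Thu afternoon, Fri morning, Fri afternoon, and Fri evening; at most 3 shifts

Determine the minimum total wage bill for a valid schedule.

Thu afternoon can only be covered by Mendoza and Osei, so that assignment is forced.
Fri evening can only be covered by Xiong and Osei, so that assignment is forced.
Picking the cheapest available docent for each shift independently would cost €410, but that ignores the shift limits.
An optimal schedule: Wed afternoon→Zhao, Wed evening→Zhao, Thu morning→Xiong+Baptiste, Thu afternoon→Mendoza+Osei, Thu evening→Mendoza, Fri morning→Mendoza, Fri afternoon→Zhao+Xiong, Fri evening→Xiong+Osei, Sat morning→Baptiste.
Total: 15 + 15 + 20 + 35 + 40 + 70 + 40 + 40 + 15 + 20 + 20 + 70 + 35 = €435.

€435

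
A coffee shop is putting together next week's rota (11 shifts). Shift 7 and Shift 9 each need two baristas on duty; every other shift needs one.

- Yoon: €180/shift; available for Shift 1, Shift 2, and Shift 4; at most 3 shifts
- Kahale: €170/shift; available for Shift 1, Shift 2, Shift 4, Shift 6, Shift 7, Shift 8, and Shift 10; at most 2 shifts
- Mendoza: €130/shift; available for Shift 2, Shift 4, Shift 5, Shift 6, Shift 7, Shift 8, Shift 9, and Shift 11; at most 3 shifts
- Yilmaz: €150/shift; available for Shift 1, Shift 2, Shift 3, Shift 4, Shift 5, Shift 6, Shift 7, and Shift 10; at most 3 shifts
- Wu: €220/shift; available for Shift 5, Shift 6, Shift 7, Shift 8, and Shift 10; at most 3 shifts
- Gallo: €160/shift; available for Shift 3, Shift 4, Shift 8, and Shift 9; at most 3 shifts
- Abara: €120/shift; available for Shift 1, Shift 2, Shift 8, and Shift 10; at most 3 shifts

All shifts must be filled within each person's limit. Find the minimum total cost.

€1850

Shift 9 can only be covered by Mendoza and Gallo, so that assignment is forced.
Shift 11 can only be covered by Mendoza, so that assignment is forced.
Picking the cheapest available barista for each shift independently would cost €1720, but that ignores the shift limits.
An optimal schedule: Shift 1→Abara, Shift 2→Abara, Shift 3→Yilmaz, Shift 4→Gallo, Shift 5→Mendoza, Shift 6→Yilmaz, Shift 7→Yilmaz+Kahale, Shift 8→Gallo, Shift 9→Mendoza+Gallo, Shift 10→Abara, Shift 11→Mendoza.
Total: 120 + 120 + 150 + 160 + 130 + 150 + 150 + 170 + 160 + 130 + 160 + 120 + 130 = €1850.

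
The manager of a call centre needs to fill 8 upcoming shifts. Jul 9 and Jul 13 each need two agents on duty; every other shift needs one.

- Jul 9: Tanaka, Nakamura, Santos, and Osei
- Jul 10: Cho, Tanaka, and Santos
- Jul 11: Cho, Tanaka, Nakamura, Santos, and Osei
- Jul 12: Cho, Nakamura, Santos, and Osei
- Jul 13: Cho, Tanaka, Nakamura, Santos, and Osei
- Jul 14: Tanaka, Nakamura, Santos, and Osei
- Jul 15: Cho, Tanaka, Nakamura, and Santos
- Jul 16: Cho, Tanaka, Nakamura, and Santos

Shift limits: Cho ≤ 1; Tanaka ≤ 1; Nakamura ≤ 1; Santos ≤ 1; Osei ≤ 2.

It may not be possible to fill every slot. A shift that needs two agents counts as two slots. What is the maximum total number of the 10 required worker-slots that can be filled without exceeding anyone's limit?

6

Total capacity across all agents is 1+1+1+1+2 = 6, and 10 slots are needed, so at most 6 can be filled.
An assignment achieving 6: Jul 9→Tanaka+Nakamura, Jul 10→Cho, Jul 11→Osei, Jul 12→Santos, Jul 14→Osei.
Loads: Cho 1/1, Tanaka 1/1, Nakamura 1/1, Santos 1/1, Osei 2/2.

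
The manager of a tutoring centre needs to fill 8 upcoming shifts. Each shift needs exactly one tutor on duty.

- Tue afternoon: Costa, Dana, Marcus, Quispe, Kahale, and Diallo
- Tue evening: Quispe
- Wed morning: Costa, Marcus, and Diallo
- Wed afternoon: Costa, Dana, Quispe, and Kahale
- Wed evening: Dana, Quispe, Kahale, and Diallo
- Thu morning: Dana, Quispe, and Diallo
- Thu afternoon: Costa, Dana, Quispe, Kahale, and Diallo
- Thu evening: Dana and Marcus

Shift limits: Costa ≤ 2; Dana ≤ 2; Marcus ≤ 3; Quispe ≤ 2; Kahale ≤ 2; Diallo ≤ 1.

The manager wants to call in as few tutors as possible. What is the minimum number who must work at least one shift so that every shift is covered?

8 slots to fill and no one can take more than 3, so at least ⌈8/3⌉ = 3 tutors are needed.
Any 3 tutors together have capacity at most 3+2+2 = 7 < 8 slots, so 3 can never suffice.
Costa, Dana, Marcus, and Quispe alone can cover everything: Tue afternoon→Marcus, Tue evening→Quispe, Wed morning→Costa, Wed afternoon→Costa, Wed evening→Dana, Thu morning→Dana, Thu afternoon→Quispe, Thu evening→Marcus.

4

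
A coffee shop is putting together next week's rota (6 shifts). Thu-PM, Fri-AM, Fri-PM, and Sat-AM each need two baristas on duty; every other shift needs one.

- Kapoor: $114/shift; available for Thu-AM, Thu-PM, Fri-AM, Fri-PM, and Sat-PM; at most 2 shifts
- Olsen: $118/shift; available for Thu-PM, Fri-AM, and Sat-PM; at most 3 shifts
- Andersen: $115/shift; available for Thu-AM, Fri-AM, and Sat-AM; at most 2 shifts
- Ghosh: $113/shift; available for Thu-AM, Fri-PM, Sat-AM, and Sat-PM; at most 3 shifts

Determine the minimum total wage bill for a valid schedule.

$1151

Thu-PM can only be covered by Kapoor and Olsen, so that assignment is forced.
Fri-PM can only be covered by Kapoor and Ghosh, so that assignment is forced.
Sat-AM can only be covered by Andersen and Ghosh, so that assignment is forced.
Picking the cheapest available barista for each shift independently would cost $1142, but that ignores the shift limits.
An optimal schedule: Thu-AM→Ghosh, Thu-PM→Kapoor+Olsen, Fri-AM→Olsen+Andersen, Fri-PM→Kapoor+Ghosh, Sat-AM→Andersen+Ghosh, Sat-PM→Olsen.
Total: 113 + 114 + 118 + 118 + 115 + 114 + 113 + 115 + 113 + 118 = $1151.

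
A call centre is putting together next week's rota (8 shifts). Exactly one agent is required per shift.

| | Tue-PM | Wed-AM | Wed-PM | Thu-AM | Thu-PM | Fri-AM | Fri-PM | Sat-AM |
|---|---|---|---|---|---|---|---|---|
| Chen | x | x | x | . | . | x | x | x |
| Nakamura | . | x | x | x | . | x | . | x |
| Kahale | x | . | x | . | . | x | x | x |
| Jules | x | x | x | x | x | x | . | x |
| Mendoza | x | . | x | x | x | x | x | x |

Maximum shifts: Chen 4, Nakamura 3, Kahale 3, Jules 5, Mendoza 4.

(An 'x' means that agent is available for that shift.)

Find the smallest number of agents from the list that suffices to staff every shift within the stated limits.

8 slots to fill and no one can take more than 5, so at least ⌈8/5⌉ = 2 agents are needed.
Chen and Jules alone can cover everything: Tue-PM→Chen, Wed-AM→Chen, Wed-PM→Chen, Thu-AM→Jules, Thu-PM→Jules, Fri-AM→Jules, Fri-PM→Chen, Sat-AM→Jules.

2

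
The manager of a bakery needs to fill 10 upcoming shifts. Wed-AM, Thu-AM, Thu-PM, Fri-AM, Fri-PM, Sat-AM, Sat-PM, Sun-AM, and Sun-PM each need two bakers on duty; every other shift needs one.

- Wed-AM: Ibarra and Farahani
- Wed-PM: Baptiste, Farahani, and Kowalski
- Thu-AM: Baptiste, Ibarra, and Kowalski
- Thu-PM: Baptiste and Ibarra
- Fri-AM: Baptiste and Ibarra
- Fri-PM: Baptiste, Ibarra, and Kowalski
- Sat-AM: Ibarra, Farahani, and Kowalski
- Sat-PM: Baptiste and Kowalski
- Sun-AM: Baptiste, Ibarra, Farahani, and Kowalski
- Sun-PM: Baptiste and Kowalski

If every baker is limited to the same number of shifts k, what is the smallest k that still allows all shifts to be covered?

5

With 4 bakers and 19 worker-slots to fill, someone must work at least ⌈19/4⌉ = 5 shifts, so k ≥ 5.
k = 5 works: Wed-AM→Ibarra+Farahani, Wed-PM→Farahani, Thu-AM→Baptiste+Ibarra, Thu-PM→Baptiste+Ibarra, Fri-AM→Baptiste+Ibarra, Fri-PM→Ibarra+Kowalski, Sat-AM→Farahani+Kowalski, Sat-PM→Baptiste+Kowalski, Sun-AM→Farahani+Kowalski, Sun-PM→Baptiste+Kowalski.
Loads: Baptiste 5, Ibarra 5, Farahani 4, Kowalski 5 — all ≤ 5.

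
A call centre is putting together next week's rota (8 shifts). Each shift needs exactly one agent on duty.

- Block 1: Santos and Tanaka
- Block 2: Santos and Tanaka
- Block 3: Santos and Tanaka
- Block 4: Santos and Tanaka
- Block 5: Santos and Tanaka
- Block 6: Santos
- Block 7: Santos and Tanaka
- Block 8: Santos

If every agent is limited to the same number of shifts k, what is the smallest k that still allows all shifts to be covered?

With 2 agents and 8 worker-slots to fill, someone must work at least ⌈8/2⌉ = 4 shifts, so k ≥ 4.
k = 4 works: Block 1→Santos, Block 2→Santos, Block 3→Tanaka, Block 4→Tanaka, Block 5→Tanaka, Block 6→Santos, Block 7→Tanaka, Block 8→Santos.
Loads: Santos 4, Tanaka 4 — all ≤ 4.

4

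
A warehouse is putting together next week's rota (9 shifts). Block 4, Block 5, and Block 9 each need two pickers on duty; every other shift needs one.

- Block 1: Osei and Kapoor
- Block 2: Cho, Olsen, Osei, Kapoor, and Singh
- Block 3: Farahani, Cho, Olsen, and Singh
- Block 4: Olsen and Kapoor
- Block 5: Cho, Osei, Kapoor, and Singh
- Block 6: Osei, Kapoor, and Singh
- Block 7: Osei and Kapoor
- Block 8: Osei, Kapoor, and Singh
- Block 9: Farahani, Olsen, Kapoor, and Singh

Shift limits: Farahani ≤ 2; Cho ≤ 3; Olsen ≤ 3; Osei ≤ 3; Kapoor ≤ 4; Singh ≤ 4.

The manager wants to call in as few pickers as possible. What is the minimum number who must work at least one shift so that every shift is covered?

4

12 slots to fill and no one can take more than 4, so at least ⌈12/4⌉ = 3 pickers are needed.
Any 3 pickers together have capacity at most 4+4+3 = 11 < 12 slots, so 3 can never suffice.
Farahani, Olsen, Osei, and Kapoor alone can cover everything: Block 1→Osei, Block 2→Olsen, Block 3→Farahani, Block 4→Olsen+Kapoor, Block 5→Osei+Kapoor, Block 6→Osei, Block 7→Kapoor, Block 8→Kapoor, Block 9→Farahani+Olsen.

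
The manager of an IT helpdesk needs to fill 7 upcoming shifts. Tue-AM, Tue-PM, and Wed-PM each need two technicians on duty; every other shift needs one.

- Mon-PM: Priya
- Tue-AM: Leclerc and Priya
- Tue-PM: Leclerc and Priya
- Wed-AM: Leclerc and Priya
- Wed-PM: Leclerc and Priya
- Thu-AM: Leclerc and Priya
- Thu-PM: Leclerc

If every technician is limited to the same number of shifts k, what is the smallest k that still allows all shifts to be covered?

5

With 2 technicians and 10 worker-slots to fill, someone must work at least ⌈10/2⌉ = 5 shifts, so k ≥ 5.
k = 5 works: Mon-PM→Priya, Tue-AM→Leclerc+Priya, Tue-PM→Leclerc+Priya, Wed-AM→Leclerc, Wed-PM→Leclerc+Priya, Thu-AM→Priya, Thu-PM→Leclerc.
Loads: Leclerc 5, Priya 5 — all ≤ 5.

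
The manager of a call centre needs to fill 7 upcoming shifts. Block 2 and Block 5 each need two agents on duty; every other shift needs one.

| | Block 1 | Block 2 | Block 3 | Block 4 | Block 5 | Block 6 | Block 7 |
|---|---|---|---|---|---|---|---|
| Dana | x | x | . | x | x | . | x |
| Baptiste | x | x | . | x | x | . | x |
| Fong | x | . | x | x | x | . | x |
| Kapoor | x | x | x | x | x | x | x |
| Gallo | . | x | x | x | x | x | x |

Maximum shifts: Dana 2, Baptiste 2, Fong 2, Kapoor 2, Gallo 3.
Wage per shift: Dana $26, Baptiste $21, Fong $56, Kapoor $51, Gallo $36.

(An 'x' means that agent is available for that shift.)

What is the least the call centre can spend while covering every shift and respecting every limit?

$304

Picking the cheapest available agent for each shift independently would cost $229, but that ignores the shift limits.
An optimal schedule: Block 1→Baptiste, Block 2→Dana+Kapoor, Block 3→Gallo, Block 4→Baptiste, Block 5→Gallo+Kapoor, Block 6→Gallo, Block 7→Dana.
Total: 21 + 26 + 51 + 36 + 21 + 36 + 51 + 36 + 26 = $304.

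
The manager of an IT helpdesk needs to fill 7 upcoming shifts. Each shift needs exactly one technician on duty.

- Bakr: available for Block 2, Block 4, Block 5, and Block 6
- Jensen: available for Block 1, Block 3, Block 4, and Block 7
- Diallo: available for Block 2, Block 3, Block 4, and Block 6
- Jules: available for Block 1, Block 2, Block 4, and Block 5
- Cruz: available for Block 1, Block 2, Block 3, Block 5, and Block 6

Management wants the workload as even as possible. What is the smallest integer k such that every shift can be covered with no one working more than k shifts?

With 5 technicians and 7 worker-slots to fill, someone must work at least ⌈7/5⌉ = 2 shifts, so k ≥ 2.
k = 2 works: Block 1→Jensen, Block 2→Diallo, Block 3→Diallo, Block 4→Jules, Block 5→Bakr, Block 6→Bakr, Block 7→Jensen.
Loads: Bakr 2, Jensen 2, Diallo 2, Jules 1, Cruz 0 — all ≤ 2.

2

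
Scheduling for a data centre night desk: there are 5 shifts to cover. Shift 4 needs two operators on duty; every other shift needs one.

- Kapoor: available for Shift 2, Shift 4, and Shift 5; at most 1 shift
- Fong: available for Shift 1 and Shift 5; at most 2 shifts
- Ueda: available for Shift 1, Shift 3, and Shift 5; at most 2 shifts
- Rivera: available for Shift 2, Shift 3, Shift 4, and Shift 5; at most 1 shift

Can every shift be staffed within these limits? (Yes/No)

No

Total capacity is 6 and 6 slots are needed, so capacity alone doesn't rule it out.
Shifts {Shift 2, Shift 4} need 3 worker-slots in total, but the operators available for any of those shifts (Kapoor and Rivera) can supply at most 2 among them. So no valid schedule exists.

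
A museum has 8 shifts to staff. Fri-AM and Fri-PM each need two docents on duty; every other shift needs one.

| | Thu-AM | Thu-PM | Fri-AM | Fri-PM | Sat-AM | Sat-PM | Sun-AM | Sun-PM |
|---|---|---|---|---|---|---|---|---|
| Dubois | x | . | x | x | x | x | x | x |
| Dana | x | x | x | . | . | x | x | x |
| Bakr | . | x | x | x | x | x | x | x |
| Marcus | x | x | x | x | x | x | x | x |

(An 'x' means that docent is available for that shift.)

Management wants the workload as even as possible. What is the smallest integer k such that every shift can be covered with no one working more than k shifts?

3

With 4 docents and 10 worker-slots to fill, someone must work at least ⌈10/4⌉ = 3 shifts, so k ≥ 3.
k = 3 works: Thu-AM→Dubois, Thu-PM→Dana, Fri-AM→Bakr+Marcus, Fri-PM→Dubois+Bakr, Sat-AM→Dubois, Sat-PM→Dana, Sun-AM→Dana, Sun-PM→Bakr.
Loads: Dubois 3, Dana 3, Bakr 3, Marcus 1 — all ≤ 3.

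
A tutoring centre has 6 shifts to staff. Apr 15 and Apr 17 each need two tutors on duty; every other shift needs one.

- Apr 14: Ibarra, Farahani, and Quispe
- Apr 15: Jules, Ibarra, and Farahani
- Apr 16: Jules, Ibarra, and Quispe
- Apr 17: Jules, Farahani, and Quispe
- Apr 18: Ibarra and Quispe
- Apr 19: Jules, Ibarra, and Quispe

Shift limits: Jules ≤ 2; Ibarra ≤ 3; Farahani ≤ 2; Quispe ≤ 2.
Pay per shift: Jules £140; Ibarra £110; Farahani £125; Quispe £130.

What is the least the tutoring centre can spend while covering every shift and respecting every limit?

Picking the cheapest available tutor for each shift independently would cost £930, but that ignores the shift limits.
An optimal schedule: Apr 14→Ibarra, Apr 15→Ibarra+Farahani, Apr 16→Quispe, Apr 17→Farahani+Quispe, Apr 18→Ibarra, Apr 19→Jules.
Total: 110 + 110 + 125 + 130 + 125 + 130 + 110 + 140 = £980.

£980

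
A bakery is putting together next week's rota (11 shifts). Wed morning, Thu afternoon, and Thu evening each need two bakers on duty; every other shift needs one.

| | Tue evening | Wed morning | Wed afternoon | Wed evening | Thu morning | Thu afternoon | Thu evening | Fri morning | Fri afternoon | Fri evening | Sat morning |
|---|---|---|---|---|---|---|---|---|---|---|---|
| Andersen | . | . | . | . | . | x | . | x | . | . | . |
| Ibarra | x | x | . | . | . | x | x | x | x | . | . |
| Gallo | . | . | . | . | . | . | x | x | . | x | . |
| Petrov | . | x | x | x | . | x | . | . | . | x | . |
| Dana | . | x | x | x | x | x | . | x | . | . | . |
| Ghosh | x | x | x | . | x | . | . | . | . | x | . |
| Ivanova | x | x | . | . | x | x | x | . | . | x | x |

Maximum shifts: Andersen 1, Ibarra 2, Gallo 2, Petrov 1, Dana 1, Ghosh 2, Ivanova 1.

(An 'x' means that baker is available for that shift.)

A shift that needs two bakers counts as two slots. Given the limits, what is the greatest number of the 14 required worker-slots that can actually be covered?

10

Total capacity across all bakers is 1+2+2+1+1+2+1 = 10, and 14 slots are needed, so at most 10 can be filled.
An assignment achieving 10: Tue evening→Ibarra, Wed morning→Ghosh, Wed afternoon→Dana, Wed evening→Petrov, Thu morning→Ghosh, Thu evening→Gallo, Fri morning→Andersen, Fri afternoon→Ibarra, Fri evening→Gallo, Sat morning→Ivanova.
Loads: Andersen 1/1, Ibarra 2/2, Gallo 2/2, Petrov 1/1, Dana 1/1, Ghosh 2/2, Ivanova 1/1.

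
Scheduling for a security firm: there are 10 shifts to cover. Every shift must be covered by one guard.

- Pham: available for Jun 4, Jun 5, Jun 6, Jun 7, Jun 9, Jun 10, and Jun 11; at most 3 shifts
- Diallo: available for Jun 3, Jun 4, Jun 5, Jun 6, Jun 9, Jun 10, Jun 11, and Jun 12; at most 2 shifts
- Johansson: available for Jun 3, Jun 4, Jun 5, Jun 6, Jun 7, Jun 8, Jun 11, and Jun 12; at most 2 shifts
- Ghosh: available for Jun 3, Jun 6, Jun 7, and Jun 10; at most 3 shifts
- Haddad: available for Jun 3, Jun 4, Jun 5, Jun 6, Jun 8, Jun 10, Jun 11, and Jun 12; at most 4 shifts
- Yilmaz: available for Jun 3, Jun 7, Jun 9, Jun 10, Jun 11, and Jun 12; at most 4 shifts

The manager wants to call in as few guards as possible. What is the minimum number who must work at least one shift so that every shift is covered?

10 slots to fill and no one can take more than 4, so at least ⌈10/4⌉ = 3 guards are needed.
Pham, Ghosh, and Haddad alone can cover everything: Jun 3→Ghosh, Jun 4→Pham, Jun 5→Pham, Jun 6→Ghosh, Jun 7→Ghosh, Jun 8→Haddad, Jun 9→Pham, Jun 10→Haddad, Jun 11→Haddad, Jun 12→Haddad.

3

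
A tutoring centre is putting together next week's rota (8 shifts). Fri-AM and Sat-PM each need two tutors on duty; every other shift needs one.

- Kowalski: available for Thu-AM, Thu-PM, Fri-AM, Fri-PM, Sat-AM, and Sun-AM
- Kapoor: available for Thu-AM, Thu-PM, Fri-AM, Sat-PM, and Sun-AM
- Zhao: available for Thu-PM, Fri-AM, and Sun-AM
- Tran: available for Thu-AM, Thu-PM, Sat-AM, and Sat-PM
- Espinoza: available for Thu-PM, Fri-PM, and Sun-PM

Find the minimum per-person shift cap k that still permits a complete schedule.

2

With 5 tutors and 10 worker-slots to fill, someone must work at least ⌈10/5⌉ = 2 shifts, so k ≥ 2.
k = 2 works: Thu-AM→Tran, Thu-PM→Espinoza, Fri-AM→Kapoor+Zhao, Fri-PM→Kowalski, Sat-AM→Kowalski, Sat-PM→Kapoor+Tran, Sun-AM→Zhao, Sun-PM→Espinoza.
Loads: Kowalski 2, Kapoor 2, Zhao 2, Tran 2, Espinoza 2 — all ≤ 2.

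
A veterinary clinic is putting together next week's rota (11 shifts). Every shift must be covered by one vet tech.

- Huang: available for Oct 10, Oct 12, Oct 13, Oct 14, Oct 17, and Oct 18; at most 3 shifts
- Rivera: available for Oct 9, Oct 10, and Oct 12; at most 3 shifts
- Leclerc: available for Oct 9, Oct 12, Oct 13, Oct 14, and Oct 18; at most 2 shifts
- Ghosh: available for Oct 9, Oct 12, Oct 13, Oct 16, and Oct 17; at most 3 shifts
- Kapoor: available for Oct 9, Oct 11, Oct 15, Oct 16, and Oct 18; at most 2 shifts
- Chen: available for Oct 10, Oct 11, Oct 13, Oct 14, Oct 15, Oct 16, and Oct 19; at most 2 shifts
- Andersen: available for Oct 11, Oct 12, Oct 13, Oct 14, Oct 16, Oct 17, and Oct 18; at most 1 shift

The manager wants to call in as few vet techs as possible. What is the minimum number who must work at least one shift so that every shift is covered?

5

11 slots to fill and no one can take more than 3, so at least ⌈11/3⌉ = 4 vet techs are needed.
No set of 4 vet techs can cover every shift (each such set leaves at least one shift with no one available or exceeds a cap).
Huang, Rivera, Leclerc, Kapoor, and Chen alone can cover everything: Oct 9→Rivera, Oct 10→Huang, Oct 11→Kapoor, Oct 12→Rivera, Oct 13→Huang, Oct 14→Leclerc, Oct 15→Kapoor, Oct 16→Chen, Oct 17→Huang, Oct 18→Leclerc, Oct 19→Chen.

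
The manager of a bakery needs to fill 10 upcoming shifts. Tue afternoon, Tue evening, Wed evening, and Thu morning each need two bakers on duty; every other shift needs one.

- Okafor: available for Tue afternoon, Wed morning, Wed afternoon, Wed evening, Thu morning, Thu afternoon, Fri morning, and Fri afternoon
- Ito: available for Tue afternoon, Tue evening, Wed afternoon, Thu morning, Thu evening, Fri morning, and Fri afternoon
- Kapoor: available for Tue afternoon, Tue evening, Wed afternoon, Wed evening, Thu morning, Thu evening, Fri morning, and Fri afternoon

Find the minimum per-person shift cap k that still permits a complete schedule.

5

With 3 bakers and 14 worker-slots to fill, someone must work at least ⌈14/3⌉ = 5 shifts, so k ≥ 5.
k = 5 works: Tue afternoon→Okafor+Ito, Tue evening→Ito+Kapoor, Wed morning→Okafor, Wed afternoon→Okafor, Wed evening→Okafor+Kapoor, Thu morning→Ito+Kapoor, Thu afternoon→Okafor, Thu evening→Ito, Fri morning→Ito, Fri afternoon→Kapoor.
Loads: Okafor 5, Ito 5, Kapoor 4 — all ≤ 5.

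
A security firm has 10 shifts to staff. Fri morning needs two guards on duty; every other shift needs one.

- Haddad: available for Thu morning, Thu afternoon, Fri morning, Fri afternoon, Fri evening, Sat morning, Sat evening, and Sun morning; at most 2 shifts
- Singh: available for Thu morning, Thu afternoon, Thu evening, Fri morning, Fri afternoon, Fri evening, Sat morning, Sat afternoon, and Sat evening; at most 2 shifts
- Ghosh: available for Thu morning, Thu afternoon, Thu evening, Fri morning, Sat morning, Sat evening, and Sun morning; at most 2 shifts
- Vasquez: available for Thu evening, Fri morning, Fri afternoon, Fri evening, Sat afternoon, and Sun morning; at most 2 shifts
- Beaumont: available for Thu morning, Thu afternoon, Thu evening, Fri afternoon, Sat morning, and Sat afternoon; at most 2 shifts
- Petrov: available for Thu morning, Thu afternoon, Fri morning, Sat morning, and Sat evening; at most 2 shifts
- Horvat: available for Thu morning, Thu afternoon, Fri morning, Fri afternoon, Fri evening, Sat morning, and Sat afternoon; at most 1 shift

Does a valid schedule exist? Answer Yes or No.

Yes

One valid schedule: Thu morning→Ghosh, Thu afternoon→Beaumont, Thu evening→Singh, Fri morning→Vasquez+Petrov, Fri afternoon→Vasquez, Fri evening→Haddad, Sat morning→Beaumont, Sat afternoon→Singh, Sat evening→Ghosh, Sun morning→Haddad.
Loads: Haddad 2/2, Singh 2/2, Ghosh 2/2, Vasquez 2/2, Beaumont 2/2, Petrov 1/2, Horvat 0/1 — all within limits.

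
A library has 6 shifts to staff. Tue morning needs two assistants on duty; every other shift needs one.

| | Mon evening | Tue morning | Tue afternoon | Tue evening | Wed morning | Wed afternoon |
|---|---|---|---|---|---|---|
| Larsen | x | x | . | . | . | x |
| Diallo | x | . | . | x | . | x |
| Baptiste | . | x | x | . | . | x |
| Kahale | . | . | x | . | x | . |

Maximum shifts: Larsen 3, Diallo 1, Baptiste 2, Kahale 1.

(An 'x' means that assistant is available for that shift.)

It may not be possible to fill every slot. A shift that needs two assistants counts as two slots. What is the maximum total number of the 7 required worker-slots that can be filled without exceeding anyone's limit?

Total capacity across all assistants is 3+1+2+1 = 7, and 7 slots are needed, so at most 7 can be filled.
An assignment achieving 7: Mon evening→Larsen, Tue morning→Larsen+Baptiste, Tue afternoon→Baptiste, Tue evening→Diallo, Wed morning→Kahale, Wed afternoon→Larsen.
Loads: Larsen 3/3, Diallo 1/1, Baptiste 2/2, Kahale 1/1.

7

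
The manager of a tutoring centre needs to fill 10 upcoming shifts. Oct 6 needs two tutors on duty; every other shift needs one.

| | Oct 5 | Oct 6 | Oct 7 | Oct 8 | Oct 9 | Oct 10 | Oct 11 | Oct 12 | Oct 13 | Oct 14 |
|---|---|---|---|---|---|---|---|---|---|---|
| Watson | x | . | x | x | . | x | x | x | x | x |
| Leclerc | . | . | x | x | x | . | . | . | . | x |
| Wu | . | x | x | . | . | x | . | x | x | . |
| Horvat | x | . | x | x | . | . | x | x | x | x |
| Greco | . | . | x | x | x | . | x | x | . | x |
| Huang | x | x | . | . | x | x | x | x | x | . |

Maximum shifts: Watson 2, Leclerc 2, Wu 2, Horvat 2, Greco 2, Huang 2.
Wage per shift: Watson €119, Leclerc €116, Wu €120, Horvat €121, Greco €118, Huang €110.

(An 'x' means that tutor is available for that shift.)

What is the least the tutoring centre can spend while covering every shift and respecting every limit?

Oct 6 can only be covered by Wu and Huang, so that assignment is forced.
Picking the cheapest available tutor for each shift independently would cost €1238, but that ignores the shift limits.
An optimal schedule: Oct 5→Huang, Oct 6→Huang+Wu, Oct 7→Wu, Oct 8→Leclerc, Oct 9→Leclerc, Oct 10→Watson, Oct 11→Greco, Oct 12→Horvat, Oct 13→Watson, Oct 14→Greco.
Total: 110 + 110 + 120 + 120 + 116 + 116 + 119 + 118 + 121 + 119 + 118 = €1287.

€1287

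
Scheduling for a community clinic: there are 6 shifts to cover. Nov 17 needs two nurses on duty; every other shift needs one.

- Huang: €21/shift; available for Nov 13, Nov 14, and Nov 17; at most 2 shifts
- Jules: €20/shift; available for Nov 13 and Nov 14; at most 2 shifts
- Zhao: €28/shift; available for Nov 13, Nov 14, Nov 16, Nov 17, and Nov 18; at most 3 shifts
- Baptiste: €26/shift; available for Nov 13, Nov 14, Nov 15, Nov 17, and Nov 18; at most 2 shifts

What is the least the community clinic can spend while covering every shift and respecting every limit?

Nov 15 can only be covered by Baptiste, so that assignment is forced.
Nov 16 can only be covered by Zhao, so that assignment is forced.
Picking the cheapest available nurse for each shift independently would cost €167, but that ignores the shift limits.
An optimal schedule: Nov 13→Jules, Nov 14→Jules, Nov 15→Baptiste, Nov 16→Zhao, Nov 17→Huang+Zhao, Nov 18→Baptiste.
Total: 20 + 20 + 26 + 28 + 21 + 28 + 26 = €169.

€169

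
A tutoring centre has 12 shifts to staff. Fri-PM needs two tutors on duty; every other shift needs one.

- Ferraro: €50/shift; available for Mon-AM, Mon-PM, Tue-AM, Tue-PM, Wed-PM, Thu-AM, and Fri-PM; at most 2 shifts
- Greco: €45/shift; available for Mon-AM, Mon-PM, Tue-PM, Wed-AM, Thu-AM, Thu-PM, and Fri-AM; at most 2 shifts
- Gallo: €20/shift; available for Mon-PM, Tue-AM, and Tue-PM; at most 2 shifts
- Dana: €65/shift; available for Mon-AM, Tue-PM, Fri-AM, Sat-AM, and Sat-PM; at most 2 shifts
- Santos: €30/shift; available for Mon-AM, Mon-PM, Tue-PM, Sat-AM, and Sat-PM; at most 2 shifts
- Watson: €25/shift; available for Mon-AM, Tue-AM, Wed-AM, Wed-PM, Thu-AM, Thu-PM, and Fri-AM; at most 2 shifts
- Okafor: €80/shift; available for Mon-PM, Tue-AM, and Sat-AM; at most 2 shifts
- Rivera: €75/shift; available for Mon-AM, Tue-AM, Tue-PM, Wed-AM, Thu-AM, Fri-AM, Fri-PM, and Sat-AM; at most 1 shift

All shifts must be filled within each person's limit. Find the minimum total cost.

€545

Fri-PM can only be covered by Ferraro and Rivera, so that assignment is forced.
Picking the cheapest available tutor for each shift independently would cost €395, but that ignores the shift limits.
An optimal schedule: Mon-AM→Watson, Mon-PM→Gallo, Tue-AM→Gallo, Tue-PM→Santos, Wed-AM→Greco, Wed-PM→Ferraro, Thu-AM→Watson, Thu-PM→Greco, Fri-AM→Dana, Fri-PM→Ferraro+Rivera, Sat-AM→Santos, Sat-PM→Dana.
Total: 25 + 20 + 20 + 30 + 45 + 50 + 25 + 45 + 65 + 50 + 75 + 30 + 65 = €545.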